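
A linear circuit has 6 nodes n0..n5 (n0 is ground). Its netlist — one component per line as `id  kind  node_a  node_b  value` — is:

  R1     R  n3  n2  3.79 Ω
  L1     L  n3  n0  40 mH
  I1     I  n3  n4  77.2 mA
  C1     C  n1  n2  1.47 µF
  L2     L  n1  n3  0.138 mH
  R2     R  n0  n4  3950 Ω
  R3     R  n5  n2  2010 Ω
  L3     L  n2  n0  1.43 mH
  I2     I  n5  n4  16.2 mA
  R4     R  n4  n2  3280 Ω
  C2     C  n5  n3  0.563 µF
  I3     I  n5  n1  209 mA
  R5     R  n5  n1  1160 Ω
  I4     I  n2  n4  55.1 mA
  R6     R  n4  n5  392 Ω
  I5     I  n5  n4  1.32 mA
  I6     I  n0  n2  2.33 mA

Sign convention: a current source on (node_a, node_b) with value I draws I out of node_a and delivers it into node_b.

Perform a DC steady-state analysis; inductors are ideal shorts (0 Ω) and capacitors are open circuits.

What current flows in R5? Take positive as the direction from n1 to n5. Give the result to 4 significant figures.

Element admittances at DC:
  Y(R1) = 0.2639 S between n3,n2
  L1: short n3↔n0 (DC inductor)
  I1: injects 0.0772 A into n4 (from n3)
  Y(C1) = 0.000 S between n1,n2
  L2: short n1↔n3 (DC inductor)
  Y(R2) = 0.0002532 S between n0,n4
  Y(R3) = 0.0004975 S between n5,n2
  L3: short n2↔n0 (DC inductor)
  I2: injects 0.0162 A into n4 (from n5)
  Y(R4) = 0.0003049 S between n4,n2
  Y(C2) = 0.000 S between n5,n3
  I3: injects 0.209 A into n1 (from n5)
  Y(R5) = 0.0008621 S between n5,n1
  I4: injects 0.0551 A into n4 (from n2)
  Y(R6) = 0.002551 S between n4,n5
  I5: injects 0.00132 A into n4 (from n5)
  I6: injects 0.00233 A into n2 (from n0)
Assemble and solve the 8×8 MNA system:
  V(n1)=0.000  V(n2)=0.000  V(n3)=0.000  V(n4)=1.421  V(n5)=-57.00
  i(L1)=0.08266  i(L2)=0.1599  i(L3)=-0.08069

0.04914 A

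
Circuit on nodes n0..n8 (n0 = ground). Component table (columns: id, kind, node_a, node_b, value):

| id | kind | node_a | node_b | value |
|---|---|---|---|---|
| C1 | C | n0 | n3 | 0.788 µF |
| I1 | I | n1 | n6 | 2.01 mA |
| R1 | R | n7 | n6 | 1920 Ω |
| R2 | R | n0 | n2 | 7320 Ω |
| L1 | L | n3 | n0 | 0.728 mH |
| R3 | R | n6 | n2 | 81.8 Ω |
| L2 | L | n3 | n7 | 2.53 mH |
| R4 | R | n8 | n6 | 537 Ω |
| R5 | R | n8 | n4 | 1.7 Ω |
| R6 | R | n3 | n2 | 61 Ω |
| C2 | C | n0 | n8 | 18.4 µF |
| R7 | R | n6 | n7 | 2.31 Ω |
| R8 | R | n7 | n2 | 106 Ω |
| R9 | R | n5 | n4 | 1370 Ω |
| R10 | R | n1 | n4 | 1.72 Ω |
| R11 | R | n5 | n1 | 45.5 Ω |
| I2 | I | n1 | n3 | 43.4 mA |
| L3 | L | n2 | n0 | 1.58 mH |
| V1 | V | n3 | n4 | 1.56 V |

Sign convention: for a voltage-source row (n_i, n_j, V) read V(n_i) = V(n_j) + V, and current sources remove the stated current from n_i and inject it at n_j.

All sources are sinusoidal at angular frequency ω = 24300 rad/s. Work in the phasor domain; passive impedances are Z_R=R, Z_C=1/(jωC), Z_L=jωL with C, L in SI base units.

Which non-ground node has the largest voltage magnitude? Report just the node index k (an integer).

MNA unknowns: 8 node voltages V₁..V_8 plus 1 source current (V1)
C1: Y=0.000+0.01915j on G[0,3]
I1: z[1]−=0.00201, z[6]+=0.00201
R1: Y=0.0005208+0.000j on G[7,6]
R2: Y=0.0001366+0.000j on G[0,2]
L1: Y=0.000-0.05653j on G[3,0]
R3: Y=0.01222+0.000j on G[6,2]
L2: Y=0.000-0.01627j on G[3,7]
R4: Y=0.001862+0.000j on G[8,6]
R5: Y=0.5882+0.000j on G[8,4]
R6: Y=0.01639+0.000j on G[3,2]
C2: Y=0.000+0.4471j on G[0,8]
R7: Y=0.4329+0.000j on G[6,7]
R8: Y=0.009434+0.000j on G[7,2]
R9: Y=0.0007299+0.000j on G[5,4]
R10: Y=0.5814+0.000j on G[1,4]
R11: Y=0.02198+0.000j on G[5,1]
I2: z[1]−=0.0434, z[3]+=0.0434
L3: Y=0.000-0.02605j on G[2,0]
V1: row V3−V4=1.56, i_V1 at 3,4
solve → V1=0.06546+0.1992j, V2=0.7934+0.6729j, V3=1.703+0.1992j, V4=0.1435+0.1992j, V5=0.06797+0.1992j, V6=0.9178+0.08871j, V7=0.9199+0.07237j, V8=0.1884+0.05609j
aux → i_V1=0.01897+0.08419j

3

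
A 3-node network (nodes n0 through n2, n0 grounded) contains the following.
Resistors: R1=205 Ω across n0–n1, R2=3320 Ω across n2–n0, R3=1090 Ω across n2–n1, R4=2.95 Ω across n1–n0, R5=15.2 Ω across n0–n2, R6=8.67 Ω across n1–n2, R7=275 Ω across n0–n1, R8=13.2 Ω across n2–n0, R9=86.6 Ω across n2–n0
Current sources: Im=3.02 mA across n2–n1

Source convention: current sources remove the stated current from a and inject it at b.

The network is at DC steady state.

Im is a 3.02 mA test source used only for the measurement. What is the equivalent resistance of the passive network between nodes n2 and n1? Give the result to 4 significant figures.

Apply KCL at each of the 2 non-ground nodes and solve the resulting linear system.
Node n1: branches {R1, R3, R4, R6, R7, Im} → V_1 = 0.004153
Node n2: branches {R2, R3, R5, R6, R8, R9, Im} → V_2 = -0.009409

R_eq = 4.491 Ω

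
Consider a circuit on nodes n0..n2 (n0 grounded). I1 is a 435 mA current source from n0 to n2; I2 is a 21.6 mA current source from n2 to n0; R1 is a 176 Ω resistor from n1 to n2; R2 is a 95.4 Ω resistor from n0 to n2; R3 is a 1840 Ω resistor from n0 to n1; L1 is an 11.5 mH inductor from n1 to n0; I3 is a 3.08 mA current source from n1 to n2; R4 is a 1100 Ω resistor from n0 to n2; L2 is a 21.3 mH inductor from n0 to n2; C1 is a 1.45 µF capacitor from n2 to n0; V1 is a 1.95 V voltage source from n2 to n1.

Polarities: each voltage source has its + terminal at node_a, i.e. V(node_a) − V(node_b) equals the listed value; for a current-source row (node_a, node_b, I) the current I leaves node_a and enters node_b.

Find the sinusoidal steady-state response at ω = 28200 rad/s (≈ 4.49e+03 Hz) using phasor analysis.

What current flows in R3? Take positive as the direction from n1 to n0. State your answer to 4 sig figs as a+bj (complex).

0.0007144-0.005647j A

MNA unknowns: 2 node voltages V₁..V_2 plus 1 source current (V1)
I1: z[0]−=0.435, z[2]+=0.435
I2: z[2]−=0.0216, z[0]+=0.0216
R1: Y=0.005682+0.000j on G[1,2]
R2: Y=0.01048+0.000j on G[0,2]
R3: Y=0.0005435+0.000j on G[0,1]
L1: Y=0.000-0.003084j on G[1,0]
I3: z[1]−=0.00308, z[2]+=0.00308
R4: Y=0.0009091+0.000j on G[0,2]
L2: Y=0.000-0.001665j on G[0,2]
C1: Y=0.000+0.04089j on G[2,0]
V1: row V2−V1=1.95, i_V1 at 2,1
solve → V1=1.315-10.39j, V2=3.265-10.39j
aux → i_V1=-0.03932-0.009700j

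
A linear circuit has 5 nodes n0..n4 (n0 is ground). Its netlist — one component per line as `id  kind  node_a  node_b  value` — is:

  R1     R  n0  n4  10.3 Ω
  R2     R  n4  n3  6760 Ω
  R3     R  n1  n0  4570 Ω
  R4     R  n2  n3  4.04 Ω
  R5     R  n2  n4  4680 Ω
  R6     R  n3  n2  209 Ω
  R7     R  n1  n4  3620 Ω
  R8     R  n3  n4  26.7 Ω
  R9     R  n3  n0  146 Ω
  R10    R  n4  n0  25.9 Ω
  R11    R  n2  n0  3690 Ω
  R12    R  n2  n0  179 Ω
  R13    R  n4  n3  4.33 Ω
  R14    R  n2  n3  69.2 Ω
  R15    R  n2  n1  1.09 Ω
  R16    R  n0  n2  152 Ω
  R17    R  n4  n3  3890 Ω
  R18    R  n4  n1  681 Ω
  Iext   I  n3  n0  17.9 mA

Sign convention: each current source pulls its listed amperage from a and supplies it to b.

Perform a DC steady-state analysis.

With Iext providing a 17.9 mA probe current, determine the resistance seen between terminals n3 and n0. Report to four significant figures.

Apply KCL at each of the 4 non-ground nodes and solve the resulting linear system.
Node n1: branches {R3, R7, R15, R18} → V_1 = -0.1559
Node n2: branches {R4, R5, R6, R11, R12, R14, R15, R16} → V_2 = -0.1561
Node n3: branches {R2, R4, R6, R8, R9, R13, R14, R17, Iext} → V_3 = -0.1638
Node n4: branches {R1, R2, R5, R7, R8, R10, R13, R17, R18} → V_4 = -0.1091

R_eq = 9.152 Ω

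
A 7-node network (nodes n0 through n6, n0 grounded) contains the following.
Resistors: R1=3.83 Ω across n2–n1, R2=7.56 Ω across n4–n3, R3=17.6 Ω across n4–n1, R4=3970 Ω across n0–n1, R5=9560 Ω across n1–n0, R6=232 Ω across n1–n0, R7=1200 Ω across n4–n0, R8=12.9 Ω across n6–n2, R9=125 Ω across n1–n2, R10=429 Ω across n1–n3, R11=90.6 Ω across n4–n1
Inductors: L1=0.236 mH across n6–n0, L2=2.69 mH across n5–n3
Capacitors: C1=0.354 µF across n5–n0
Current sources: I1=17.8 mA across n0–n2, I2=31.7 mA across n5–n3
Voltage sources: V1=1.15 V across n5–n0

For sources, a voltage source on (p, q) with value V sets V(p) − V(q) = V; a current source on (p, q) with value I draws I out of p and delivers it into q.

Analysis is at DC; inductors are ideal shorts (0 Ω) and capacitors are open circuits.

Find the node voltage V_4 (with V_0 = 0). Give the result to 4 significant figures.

0.9613 V

MNA unknowns: 6 node voltages V₁..V_6 plus 3 source currents (L1, L2, V1)
R1: Y=0.2611 on G[2,1]
L1: row V6−V0=0, i_L1 at 6,0
R2: Y=0.1323 on G[4,3]
C1: Y=0.000 on G[5,0]
I1: z[0]−=0.0178, z[2]+=0.0178
R3: Y=0.05682 on G[4,1]
R4: Y=0.0002519 on G[0,1]
R5: Y=0.0001046 on G[1,0]
R6: Y=0.004310 on G[1,0]
I2: z[5]−=0.0317, z[3]+=0.0317
R7: Y=0.0008333 on G[4,0]
L2: row V5−V3=0, i_L2 at 5,3
R8: Y=0.07752 on G[6,2]
R9: Y=0.008000 on G[1,2]
R10: Y=0.002331 on G[1,3]
R11: Y=0.01104 on G[4,1]
V1: row V5−V0=1.15, i_V1 at 5,0
solve → V1=0.6052, V2=0.5212, V3=1.150, V4=0.9613, V5=1.150, V6=0.000
aux → i_L1=0.04041, i_L2=-0.005469, i_V1=-0.02623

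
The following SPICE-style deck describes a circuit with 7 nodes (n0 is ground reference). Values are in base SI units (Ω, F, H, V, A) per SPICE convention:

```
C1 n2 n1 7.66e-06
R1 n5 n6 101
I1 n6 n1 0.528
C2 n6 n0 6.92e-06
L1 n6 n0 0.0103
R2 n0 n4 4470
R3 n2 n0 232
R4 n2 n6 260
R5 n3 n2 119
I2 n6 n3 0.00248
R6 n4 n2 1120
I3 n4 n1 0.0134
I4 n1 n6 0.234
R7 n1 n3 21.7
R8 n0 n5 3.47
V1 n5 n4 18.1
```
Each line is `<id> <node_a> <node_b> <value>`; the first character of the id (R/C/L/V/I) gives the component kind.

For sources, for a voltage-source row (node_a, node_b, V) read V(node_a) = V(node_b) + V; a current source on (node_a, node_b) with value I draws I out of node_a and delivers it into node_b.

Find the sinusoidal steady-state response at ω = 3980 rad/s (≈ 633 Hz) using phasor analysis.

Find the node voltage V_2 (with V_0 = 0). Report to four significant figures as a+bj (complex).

MNA unknowns: 6 node voltages V₁..V_6 plus 1 source current (V1)
C1: Y=0.000+0.03049j on G[2,1]
R1: Y=0.009901+0.000j on G[5,6]
I1: z[6]−=0.528, z[1]+=0.528
C2: Y=0.000+0.02754j on G[6,0]
L1: Y=0.000-0.02439j on G[6,0]
R2: Y=0.0002237+0.000j on G[0,4]
R3: Y=0.004310+0.000j on G[2,0]
R4: Y=0.003846+0.000j on G[2,6]
R5: Y=0.008403+0.000j on G[3,2]
I2: z[6]−=0.00248, z[3]+=0.00248
R6: Y=0.0008929+0.000j on G[4,2]
I3: z[4]−=0.0134, z[1]+=0.0134
I4: z[1]−=0.234, z[6]+=0.234
R7: Y=0.04608+0.000j on G[1,3]
R8: Y=0.2882+0.000j on G[0,5]
V1: row V5−V4=18.1, i_V1 at 5,4
solve → V1=28.92-8.078j, V2=26.68+1.551j, V3=28.62-6.593j, V4=-18.45+0.1244j, V5=-0.3451+0.1244j, V6=-13.52+3.620j
aux → i_V1=-0.03101-0.001246j

26.68+1.551j V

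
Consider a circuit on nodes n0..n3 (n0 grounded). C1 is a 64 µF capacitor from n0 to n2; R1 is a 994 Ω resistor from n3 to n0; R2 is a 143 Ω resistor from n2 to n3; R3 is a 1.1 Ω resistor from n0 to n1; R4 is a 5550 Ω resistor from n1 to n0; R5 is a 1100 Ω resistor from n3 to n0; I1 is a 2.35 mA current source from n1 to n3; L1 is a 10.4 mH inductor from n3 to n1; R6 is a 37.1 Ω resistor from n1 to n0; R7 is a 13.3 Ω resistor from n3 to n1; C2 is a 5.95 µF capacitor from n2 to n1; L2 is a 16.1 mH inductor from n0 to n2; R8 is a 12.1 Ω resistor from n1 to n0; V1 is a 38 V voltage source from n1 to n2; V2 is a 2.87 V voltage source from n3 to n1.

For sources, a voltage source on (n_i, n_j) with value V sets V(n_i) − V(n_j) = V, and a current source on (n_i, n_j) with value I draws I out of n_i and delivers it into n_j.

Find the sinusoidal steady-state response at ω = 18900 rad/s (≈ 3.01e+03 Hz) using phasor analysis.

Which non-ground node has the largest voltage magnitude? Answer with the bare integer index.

Element admittances at ω=18900 rad/s:
  Y(C1) = 0.000+1.210j S between n0,n2
  Y(R1) = 0.001006+0.000j S between n3,n0
  Y(R2) = 0.006993+0.000j S between n2,n3
  Y(R3) = 0.9091+0.000j S between n0,n1
  Y(R4) = 0.0001802+0.000j S between n1,n0
  Y(R5) = 0.0009091+0.000j S between n3,n0
  I1: injects 0.00235 A into n3 (from n1)
  Y(L1) = 0.000-0.005088j S between n3,n1
  Y(R6) = 0.02695+0.000j S between n1,n0
  Y(R7) = 0.07519+0.000j S between n3,n1
  Y(C2) = 0.000+0.1125j S between n2,n1
  Y(L2) = 0.000-0.003286j S between n0,n2
  Y(R8) = 0.08264+0.000j S between n1,n0
  V1: constraint V(n1)−V(n2) = 38
  V2: constraint V(n3)−V(n1) = 2.87
Assemble and solve the 5×5 MNA system:
  V(n1)=22.14+18.74j  V(n2)=-15.86+18.74j  V(n3)=25.01+18.74j
  i(V1)=-22.89-23.40j  i(V2)=-0.5471-0.02129j

3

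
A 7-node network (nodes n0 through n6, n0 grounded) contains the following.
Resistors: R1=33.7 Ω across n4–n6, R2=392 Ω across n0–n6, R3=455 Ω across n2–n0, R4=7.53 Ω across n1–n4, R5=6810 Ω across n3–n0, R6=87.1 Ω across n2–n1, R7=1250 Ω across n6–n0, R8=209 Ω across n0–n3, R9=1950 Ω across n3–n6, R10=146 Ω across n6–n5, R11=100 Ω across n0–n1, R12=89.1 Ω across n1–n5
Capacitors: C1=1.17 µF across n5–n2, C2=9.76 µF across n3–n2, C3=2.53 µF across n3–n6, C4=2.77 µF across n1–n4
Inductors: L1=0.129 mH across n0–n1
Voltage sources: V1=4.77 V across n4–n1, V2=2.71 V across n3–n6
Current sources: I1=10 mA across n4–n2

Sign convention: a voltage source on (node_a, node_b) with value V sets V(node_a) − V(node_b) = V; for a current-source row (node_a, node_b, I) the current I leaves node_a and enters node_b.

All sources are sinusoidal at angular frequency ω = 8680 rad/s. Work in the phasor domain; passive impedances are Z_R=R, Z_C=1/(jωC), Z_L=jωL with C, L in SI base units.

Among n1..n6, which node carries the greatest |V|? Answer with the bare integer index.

Element admittances at ω=8680 rad/s:
  Y(R1) = 0.02967+0.000j S between n4,n6
  Y(C1) = 0.000+0.01016j S between n5,n2
  Y(R2) = 0.002551+0.000j S between n0,n6
  Y(C2) = 0.000+0.08472j S between n3,n2
  Y(R3) = 0.002198+0.000j S between n2,n0
  Y(C3) = 0.000+0.02196j S between n3,n6
  Y(R4) = 0.1328+0.000j S between n1,n4
  Y(R5) = 0.0001468+0.000j S between n3,n0
  Y(R6) = 0.01148+0.000j S between n2,n1
  Y(C4) = 0.000+0.02404j S between n1,n4
  Y(R7) = 0.0008000+0.000j S between n6,n0
  Y(R8) = 0.004785+0.000j S between n0,n3
  Y(L1) = 0.000-0.8931j S between n0,n1
  Y(R9) = 0.0005128+0.000j S between n3,n6
  Y(R10) = 0.006849+0.000j S between n6,n5
  Y(R11) = 0.01000+0.000j S between n0,n1
  Y(R12) = 0.01122+0.000j S between n1,n5
  V1: constraint V(n4)−V(n1) = 4.77
  V2: constraint V(n3)−V(n6) = 2.71
  I1: injects 0.01 A into n2 (from n4)
Assemble and solve the 8×8 MNA system:
  V(n1)=-0.004824-0.04136j  V(n2)=4.106+0.1706j  V(n3)=4.473-0.5155j  V(n4)=4.765-0.04136j  V(n5)=1.324+1.342j  V(n6)=1.763-0.5155j
  i(V1)=-0.7326-0.1288j  i(V2)=-0.08157-0.08804j

4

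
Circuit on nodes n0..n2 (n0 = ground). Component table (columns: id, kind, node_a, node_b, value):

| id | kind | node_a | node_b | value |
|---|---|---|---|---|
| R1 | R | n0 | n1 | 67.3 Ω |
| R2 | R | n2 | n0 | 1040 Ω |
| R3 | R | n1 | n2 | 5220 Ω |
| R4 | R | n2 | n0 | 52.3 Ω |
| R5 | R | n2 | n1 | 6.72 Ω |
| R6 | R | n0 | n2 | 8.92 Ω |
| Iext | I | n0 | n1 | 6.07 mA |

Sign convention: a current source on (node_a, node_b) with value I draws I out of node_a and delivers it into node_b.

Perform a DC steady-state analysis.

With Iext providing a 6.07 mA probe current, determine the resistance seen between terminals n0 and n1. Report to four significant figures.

R_eq = 11.78 Ω

Element admittances at DC:
  Y(R1) = 0.01486 S between n0,n1
  Y(R2) = 0.0009615 S between n2,n0
  Y(R3) = 0.0001916 S between n1,n2
  Y(R4) = 0.01912 S between n2,n0
  Y(R5) = 0.1488 S between n2,n1
  Y(R6) = 0.1121 S between n0,n2
  Iext: injects 0.00607 A into n1 (from n0)
Assemble and solve the 2×2 MNA system:
  V(n1)=0.07149  V(n2)=0.03788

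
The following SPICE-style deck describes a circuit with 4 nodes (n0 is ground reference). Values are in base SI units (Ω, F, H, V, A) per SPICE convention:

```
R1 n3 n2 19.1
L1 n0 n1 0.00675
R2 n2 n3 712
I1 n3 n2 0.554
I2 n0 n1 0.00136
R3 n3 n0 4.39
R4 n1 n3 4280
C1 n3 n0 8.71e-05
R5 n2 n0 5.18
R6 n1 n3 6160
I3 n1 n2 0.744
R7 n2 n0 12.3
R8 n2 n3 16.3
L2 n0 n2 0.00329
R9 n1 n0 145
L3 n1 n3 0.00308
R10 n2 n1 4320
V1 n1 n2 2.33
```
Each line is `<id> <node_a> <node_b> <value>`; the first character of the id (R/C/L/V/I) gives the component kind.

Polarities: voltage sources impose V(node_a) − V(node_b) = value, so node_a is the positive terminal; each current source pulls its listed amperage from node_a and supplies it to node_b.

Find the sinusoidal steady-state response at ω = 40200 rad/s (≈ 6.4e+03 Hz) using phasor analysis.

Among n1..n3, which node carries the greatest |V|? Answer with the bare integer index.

Apply KCL at each of the 3 non-ground nodes and solve the resulting linear system.
Node n1: branches {L1, I2, R4, R6, I3, R9, L3, R10, V1} → V_1 = 3.677+0.1676j
Node n2: branches {R1, R2, I1, R5, I3, R7, R8, L2, R10, V1} → V_2 = 1.347+0.1676j
Node n3: branches {R1, R2, I1, R3, R4, C1, R6, R8, L3} → V_3 = -0.01397+0.1120j
Source currents: i(V1)=-0.7711+0.04218j

1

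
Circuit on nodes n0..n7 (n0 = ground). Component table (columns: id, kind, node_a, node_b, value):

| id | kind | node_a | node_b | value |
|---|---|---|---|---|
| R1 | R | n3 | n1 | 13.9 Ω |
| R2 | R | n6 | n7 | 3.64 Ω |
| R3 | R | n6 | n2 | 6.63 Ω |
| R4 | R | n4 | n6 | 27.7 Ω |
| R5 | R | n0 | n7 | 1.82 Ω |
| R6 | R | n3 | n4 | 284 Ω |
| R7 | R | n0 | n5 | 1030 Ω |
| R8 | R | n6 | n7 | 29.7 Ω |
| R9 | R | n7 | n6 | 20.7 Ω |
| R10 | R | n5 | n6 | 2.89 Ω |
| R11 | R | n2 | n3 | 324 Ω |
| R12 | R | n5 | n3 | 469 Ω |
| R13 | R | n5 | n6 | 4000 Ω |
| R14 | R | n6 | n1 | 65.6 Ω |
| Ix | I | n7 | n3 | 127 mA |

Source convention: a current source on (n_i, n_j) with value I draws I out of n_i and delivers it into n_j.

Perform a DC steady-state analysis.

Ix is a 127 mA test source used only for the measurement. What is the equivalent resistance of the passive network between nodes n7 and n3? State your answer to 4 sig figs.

Apply KCL at each of the 7 non-ground nodes and solve the resulting linear system.
Node n1: branches {R1, R14} → V_1 = 5.361
Node n2: branches {R3, R11} → V_2 = 0.4760
Node n3: branches {R1, R6, R11, R12, Ix} → V_3 = 6.422
Node n4: branches {R4, R6} → V_4 = 0.8935
Node n5: branches {R7, R10, R12, R13} → V_5 = 0.3903
Node n6: branches {R2, R3, R4, R8, R9, R10, R13, R14} → V_6 = 0.3543
Node n7: branches {R2, R5, R8, R9, Ix} → V_7 = -0.0006897

R_eq = 50.57 Ω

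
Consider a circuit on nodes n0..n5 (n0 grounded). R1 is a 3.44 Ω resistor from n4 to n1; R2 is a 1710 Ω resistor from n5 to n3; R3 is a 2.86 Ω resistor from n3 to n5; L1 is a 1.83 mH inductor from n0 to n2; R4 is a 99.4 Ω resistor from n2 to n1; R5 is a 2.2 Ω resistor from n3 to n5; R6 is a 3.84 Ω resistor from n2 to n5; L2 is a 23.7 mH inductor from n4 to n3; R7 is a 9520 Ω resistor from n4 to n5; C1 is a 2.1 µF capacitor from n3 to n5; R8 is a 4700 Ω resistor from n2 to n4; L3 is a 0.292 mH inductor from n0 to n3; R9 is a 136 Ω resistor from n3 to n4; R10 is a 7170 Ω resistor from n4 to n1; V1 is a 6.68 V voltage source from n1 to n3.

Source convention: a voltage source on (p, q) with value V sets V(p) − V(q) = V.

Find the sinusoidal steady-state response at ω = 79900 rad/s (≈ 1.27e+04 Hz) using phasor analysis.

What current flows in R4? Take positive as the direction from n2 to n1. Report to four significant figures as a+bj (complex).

Apply KCL at each of the 5 non-ground nodes and solve the resulting linear system.
Node n1: branches {R1, R4, R10, V1} → V_1 = 6.635+0.0008599j
Node n2: branches {L1, R4, R6, R8} → V_2 = 0.2842-0.005389j
Node n3: branches {R2, R3, R5, L2, C1, L3, R9, V1} → V_3 = -0.04534+0.0008599j
Node n4: branches {R1, L2, R7, R8, R9, R10} → V_4 = 6.463+0.01236j
Node n5: branches {R2, R3, R5, R6, R7, C1} → V_5 = 0.03365-0.01311j
Source currents: i(V1)=-0.1137+0.003283j

-0.06389-6.287e-05j A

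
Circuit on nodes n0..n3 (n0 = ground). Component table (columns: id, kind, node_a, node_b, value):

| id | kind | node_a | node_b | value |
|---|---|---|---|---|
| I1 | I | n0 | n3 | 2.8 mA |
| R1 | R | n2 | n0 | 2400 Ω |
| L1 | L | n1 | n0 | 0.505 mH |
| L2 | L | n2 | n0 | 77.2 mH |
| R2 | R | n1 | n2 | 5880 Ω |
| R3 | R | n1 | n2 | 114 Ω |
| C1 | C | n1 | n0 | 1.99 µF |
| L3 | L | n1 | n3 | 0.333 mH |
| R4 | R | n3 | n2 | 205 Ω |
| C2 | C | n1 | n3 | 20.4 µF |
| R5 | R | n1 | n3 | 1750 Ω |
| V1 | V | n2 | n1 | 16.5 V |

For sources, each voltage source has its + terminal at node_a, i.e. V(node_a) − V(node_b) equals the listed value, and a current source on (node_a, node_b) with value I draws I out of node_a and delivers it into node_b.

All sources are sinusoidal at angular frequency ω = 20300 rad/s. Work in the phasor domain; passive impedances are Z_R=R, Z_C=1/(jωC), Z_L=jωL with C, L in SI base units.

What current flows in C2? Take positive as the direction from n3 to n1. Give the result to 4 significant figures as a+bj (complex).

0.1295+0.002652j A

Apply KCL at each of the 3 non-ground nodes and solve the resulting linear system.
Node n1: branches {L1, R2, R3, C1, L3, C2, R5, V1} → V_1 = -0.1827-0.06920j
Node n2: branches {R1, L2, R2, R3, R4, V1} → V_2 = 16.32-0.06920j
Node n3: branches {I1, L3, R4, C2, R5} → V_3 = -0.1763-0.3820j
Source currents: i(V1)=-0.2348+0.008915j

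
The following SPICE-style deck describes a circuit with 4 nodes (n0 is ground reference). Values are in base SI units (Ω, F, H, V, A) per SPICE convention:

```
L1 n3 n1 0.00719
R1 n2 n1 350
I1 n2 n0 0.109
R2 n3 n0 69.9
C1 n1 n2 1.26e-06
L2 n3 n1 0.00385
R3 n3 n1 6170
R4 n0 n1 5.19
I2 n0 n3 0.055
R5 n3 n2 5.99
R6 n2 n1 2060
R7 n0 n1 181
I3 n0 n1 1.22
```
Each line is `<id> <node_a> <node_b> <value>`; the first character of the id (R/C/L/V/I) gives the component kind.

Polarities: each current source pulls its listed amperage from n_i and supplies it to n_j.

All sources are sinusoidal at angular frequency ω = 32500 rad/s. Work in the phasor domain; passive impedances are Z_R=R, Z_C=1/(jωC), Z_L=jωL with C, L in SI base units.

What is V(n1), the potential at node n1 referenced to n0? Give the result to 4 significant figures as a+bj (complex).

5.623-0.1956j V

MNA unknowns: 3 node voltages V₁..V_3
L1: Y=0.000-0.004279j on G[3,1]
R1: Y=0.002857+0.000j on G[2,1]
I1: z[2]−=0.109, z[0]+=0.109
R2: Y=0.01431+0.000j on G[3,0]
C1: Y=0.000+0.04095j on G[1,2]
L2: Y=0.000-0.007992j on G[3,1]
R3: Y=0.0001621+0.000j on G[3,1]
R4: Y=0.1927+0.000j on G[0,1]
I2: z[0]−=0.055, z[3]+=0.055
R5: Y=0.1669+0.000j on G[3,2]
R6: Y=0.0004854+0.000j on G[2,1]
R7: Y=0.005525+0.000j on G[0,1]
I3: z[0]−=1.22, z[1]+=1.22
solve → V1=5.623-0.1956j, V2=3.790+3.094j, V3=3.599+2.710j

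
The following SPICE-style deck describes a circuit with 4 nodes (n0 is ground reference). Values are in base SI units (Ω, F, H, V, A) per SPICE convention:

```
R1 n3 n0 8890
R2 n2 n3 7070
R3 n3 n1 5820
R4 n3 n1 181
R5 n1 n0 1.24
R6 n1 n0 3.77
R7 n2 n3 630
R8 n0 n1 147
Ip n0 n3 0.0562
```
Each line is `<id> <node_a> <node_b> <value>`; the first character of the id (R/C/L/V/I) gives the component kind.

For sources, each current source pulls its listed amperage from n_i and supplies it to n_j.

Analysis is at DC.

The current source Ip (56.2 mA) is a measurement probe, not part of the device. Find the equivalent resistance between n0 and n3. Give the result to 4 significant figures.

R_eq = 173.0 Ω

MNA unknowns: 3 node voltages V₁..V_3
R1: Y=0.0001125 on G[3,0]
R2: Y=0.0001414 on G[2,3]
R3: Y=0.0001718 on G[3,1]
R4: Y=0.005525 on G[3,1]
R5: Y=0.8065 on G[1,0]
R6: Y=0.2653 on G[1,0]
R7: Y=0.001587 on G[2,3]
R8: Y=0.006803 on G[0,1]
Ip: z[0]−=0.0562, z[3]+=0.0562
solve → V1=0.05109, V2=9.724, V3=9.724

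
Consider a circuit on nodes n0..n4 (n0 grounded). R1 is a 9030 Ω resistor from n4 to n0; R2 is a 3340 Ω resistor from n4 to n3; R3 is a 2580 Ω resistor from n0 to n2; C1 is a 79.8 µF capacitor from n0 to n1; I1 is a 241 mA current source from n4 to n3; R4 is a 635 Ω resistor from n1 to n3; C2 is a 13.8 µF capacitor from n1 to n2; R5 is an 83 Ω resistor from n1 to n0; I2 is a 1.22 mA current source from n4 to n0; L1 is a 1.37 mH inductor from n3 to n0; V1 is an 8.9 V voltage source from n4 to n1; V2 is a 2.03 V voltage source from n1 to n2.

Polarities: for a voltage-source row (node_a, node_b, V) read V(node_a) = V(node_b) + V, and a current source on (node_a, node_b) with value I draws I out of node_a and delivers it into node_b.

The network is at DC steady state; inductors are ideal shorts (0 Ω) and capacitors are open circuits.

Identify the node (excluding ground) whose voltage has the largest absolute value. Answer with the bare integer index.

Apply KCL at each of the 4 non-ground nodes and solve the resulting linear system.
Node n1: branches {C1, R4, C2, R5, V1, V2} → V_1 = -17.00
Node n2: branches {R3, C2, V2} → V_2 = -19.03
Node n3: branches {R2, I1, R4, L1} → V_3 = 0.000
Node n4: branches {R1, R2, I1, I2, V1} → V_4 = -8.095
Source currents: i(L1)=0.2118, i(V1)=-0.2389, i(V2)=-0.007374

2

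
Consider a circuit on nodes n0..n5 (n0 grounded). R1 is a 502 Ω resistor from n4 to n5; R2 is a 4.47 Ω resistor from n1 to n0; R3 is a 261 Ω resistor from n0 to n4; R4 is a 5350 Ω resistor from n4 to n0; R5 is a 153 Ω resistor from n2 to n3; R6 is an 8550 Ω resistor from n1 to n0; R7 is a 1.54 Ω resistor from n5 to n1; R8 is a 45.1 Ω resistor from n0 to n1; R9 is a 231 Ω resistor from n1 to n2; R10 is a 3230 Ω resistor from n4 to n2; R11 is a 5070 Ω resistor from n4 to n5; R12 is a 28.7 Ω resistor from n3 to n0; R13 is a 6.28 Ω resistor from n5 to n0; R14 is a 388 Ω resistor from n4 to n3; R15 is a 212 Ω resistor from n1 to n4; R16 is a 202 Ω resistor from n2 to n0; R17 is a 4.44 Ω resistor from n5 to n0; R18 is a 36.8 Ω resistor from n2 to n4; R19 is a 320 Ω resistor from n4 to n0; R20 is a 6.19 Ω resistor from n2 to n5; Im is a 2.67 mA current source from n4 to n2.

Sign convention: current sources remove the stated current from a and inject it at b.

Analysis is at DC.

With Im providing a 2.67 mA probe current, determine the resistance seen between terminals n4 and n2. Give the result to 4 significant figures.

Element admittances at DC:
  Y(R1) = 0.001992 S between n4,n5
  Y(R2) = 0.2237 S between n1,n0
  Y(R3) = 0.003831 S between n0,n4
  Y(R4) = 0.0001869 S between n4,n0
  Y(R5) = 0.006536 S between n2,n3
  Y(R6) = 0.0001170 S between n1,n0
  Y(R7) = 0.6494 S between n5,n1
  Y(R8) = 0.02217 S between n0,n1
  Y(R9) = 0.004329 S between n1,n2
  Y(R10) = 0.0003096 S between n4,n2
  Y(R11) = 0.0001972 S between n4,n5
  Y(R12) = 0.03484 S between n3,n0
  Y(R13) = 0.1592 S between n5,n0
  Y(R14) = 0.002577 S between n4,n3
  Y(R15) = 0.004717 S between n1,n4
  Y(R16) = 0.004950 S between n2,n0
  Y(R17) = 0.2252 S between n5,n0
  Y(R18) = 0.02717 S between n2,n4
  Y(R19) = 0.003125 S between n4,n0
  Y(R20) = 0.1616 S between n2,n5
  Im: injects 0.00267 A into n2 (from n4)
Assemble and solve the 5×5 MNA system:
  V(n1)=0.0004057  V(n2)=0.006085  V(n3)=-0.002425  V(n4)=-0.05679  V(n5)=0.0009370

R_eq = 23.55 Ω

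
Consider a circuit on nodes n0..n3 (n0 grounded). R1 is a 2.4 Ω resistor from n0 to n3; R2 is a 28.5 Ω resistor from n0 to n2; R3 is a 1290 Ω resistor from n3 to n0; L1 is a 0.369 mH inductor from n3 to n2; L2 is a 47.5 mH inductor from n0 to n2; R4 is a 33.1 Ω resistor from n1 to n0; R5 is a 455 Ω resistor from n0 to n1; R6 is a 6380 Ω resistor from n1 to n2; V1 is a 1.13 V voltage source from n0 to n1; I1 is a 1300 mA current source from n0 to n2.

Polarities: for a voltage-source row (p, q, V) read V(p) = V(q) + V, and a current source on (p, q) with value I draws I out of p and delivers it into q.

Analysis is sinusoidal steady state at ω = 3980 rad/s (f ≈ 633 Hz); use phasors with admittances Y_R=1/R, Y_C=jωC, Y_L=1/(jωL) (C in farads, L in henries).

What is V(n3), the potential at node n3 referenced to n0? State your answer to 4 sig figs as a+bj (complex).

2.847-0.1019j V

Element admittances at ω=3980 rad/s:
  Y(R1) = 0.4167+0.000j S between n0,n3
  Y(R2) = 0.03509+0.000j S between n0,n2
  Y(R3) = 0.0007752+0.000j S between n3,n0
  Y(L1) = 0.000-0.6809j S between n3,n2
  Y(L2) = 0.000-0.005290j S between n0,n2
  Y(R4) = 0.03021+0.000j S between n1,n0
  Y(R5) = 0.002198+0.000j S between n0,n1
  Y(R6) = 0.0001567+0.000j S between n1,n2
  V1: constraint V(n0)−V(n1) = 1.13
  I1: injects 1.3 A into n2 (from n0)
Assemble and solve the 4×4 MNA system:
  V(n1)=-1.130+0.000j  V(n2)=2.910+1.644j  V(n3)=2.847-0.1019j
  i(V1)=-0.03726-0.0002576j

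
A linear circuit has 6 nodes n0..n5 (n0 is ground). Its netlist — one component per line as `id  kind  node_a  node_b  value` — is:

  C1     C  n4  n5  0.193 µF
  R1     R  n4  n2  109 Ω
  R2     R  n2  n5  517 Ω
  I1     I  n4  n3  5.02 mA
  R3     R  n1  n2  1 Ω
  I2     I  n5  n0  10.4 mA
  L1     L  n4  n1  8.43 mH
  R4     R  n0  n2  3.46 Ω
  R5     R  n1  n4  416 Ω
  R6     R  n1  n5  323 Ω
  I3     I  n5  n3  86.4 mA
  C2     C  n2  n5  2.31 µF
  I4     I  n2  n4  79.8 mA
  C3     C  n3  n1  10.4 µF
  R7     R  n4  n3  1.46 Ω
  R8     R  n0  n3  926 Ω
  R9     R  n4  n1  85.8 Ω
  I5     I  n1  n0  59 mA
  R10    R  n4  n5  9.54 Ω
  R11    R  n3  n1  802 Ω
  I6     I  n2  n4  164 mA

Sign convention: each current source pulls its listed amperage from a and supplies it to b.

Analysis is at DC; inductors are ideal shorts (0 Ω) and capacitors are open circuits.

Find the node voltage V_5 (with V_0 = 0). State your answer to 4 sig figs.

MNA unknowns: 5 node voltages V₁..V_5 plus 1 source current (L1)
C1: Y=0.000 on G[4,5]
R1: Y=0.009174 on G[4,2]
R2: Y=0.001934 on G[2,5]
I1: z[4]−=0.00502, z[3]+=0.00502
R3: Y=1.000 on G[1,2]
I2: z[5]−=0.0104, z[0]+=0.0104
L1: row V4−V1=0, i_L1 at 4,1
R4: Y=0.2890 on G[0,2]
R5: Y=0.002404 on G[1,4]
R6: Y=0.003096 on G[1,5]
I3: z[5]−=0.0864, z[3]+=0.0864
C2: Y=0.000 on G[2,5]
I4: z[2]−=0.0798, z[4]+=0.0798
C3: Y=0.000 on G[3,1]
R7: Y=0.6849 on G[4,3]
R8: Y=0.001080 on G[0,3]
R9: Y=0.01166 on G[4,1]
I5: z[1]−=0.059, z[0]+=0.059
R10: Y=0.1048 on G[4,5]
R11: Y=0.001247 on G[3,1]
I6: z[2]−=0.164, z[4]+=0.164
solve → V1=-0.06627, V2=-0.2404, V3=0.06686, V4=-0.06627, V5=-0.9505
aux → i_L1=0.2357

-0.9505 V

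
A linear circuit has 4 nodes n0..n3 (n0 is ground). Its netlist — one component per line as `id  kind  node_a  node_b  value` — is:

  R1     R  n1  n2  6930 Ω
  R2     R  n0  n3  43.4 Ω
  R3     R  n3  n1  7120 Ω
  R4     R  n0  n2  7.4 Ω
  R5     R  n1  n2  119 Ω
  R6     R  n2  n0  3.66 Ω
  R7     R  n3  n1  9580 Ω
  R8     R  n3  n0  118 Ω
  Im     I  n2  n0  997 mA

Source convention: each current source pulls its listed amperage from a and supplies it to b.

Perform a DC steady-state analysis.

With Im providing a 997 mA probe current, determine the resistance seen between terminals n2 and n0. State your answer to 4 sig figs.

R_eq = 2.447 Ω

MNA unknowns: 3 node voltages V₁..V_3
R1: Y=0.0001443 on G[1,2]
R2: Y=0.02304 on G[0,3]
R3: Y=0.0001404 on G[3,1]
R4: Y=0.1351 on G[0,2]
R5: Y=0.008403 on G[1,2]
R6: Y=0.2732 on G[2,0]
R7: Y=0.0001044 on G[3,1]
R8: Y=0.008475 on G[3,0]
Im: z[2]−=0.997, z[0]+=0.997
solve → V1=-2.373, V2=-2.440, V3=-0.01829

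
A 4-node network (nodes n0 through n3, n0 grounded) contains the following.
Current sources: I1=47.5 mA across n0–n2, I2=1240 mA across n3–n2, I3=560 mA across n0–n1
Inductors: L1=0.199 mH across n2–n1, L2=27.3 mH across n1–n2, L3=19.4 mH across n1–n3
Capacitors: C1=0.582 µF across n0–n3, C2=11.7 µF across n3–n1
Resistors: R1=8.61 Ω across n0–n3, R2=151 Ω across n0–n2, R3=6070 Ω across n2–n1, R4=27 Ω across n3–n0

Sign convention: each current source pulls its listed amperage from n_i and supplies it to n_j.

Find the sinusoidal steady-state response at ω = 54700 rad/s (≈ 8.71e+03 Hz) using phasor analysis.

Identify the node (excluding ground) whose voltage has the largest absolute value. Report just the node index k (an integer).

2

Apply KCL at each of the 3 non-ground nodes and solve the resulting linear system.
Node n1: branches {L1, L2, C2, R3, L3, I3} → V_1 = 3.447-4.001j
Node n2: branches {I1, L1, L2, R2, I2, R3} → V_2 = 4.159+9.614j
Node n3: branches {C1, R1, C2, I2, R4, L3} → V_3 = 3.547-1.153j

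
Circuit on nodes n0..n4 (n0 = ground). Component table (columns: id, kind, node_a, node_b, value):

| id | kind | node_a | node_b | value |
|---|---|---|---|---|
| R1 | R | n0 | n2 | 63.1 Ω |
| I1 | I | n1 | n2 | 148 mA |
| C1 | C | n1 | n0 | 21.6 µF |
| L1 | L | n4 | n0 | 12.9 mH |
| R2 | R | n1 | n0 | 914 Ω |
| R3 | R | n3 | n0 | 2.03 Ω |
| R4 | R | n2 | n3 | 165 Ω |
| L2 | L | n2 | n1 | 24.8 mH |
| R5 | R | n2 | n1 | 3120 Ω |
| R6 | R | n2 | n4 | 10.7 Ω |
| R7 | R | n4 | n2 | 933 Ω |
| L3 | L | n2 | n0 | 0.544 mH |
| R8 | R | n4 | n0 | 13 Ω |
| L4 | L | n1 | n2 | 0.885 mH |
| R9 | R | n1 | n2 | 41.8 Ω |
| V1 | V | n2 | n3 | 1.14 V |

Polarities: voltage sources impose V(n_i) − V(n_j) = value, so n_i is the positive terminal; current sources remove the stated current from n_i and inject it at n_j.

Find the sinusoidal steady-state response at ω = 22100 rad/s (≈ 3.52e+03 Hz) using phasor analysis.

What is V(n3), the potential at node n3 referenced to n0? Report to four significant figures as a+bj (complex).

Apply KCL at each of the 4 non-ground nodes and solve the resulting linear system.
Node n1: branches {I1, C1, R2, L2, R5, L4, R9} → V_1 = -0.1435+0.2350j
Node n2: branches {R1, I1, R4, L2, R5, R6, R7, L3, L4, R9, V1} → V_2 = 1.177+0.3039j
Node n3: branches {R3, R4, V1} → V_3 = 0.03686+0.3039j
Node n4: branches {L1, R6, R7, R8} → V_4 = 0.6452+0.1807j
Source currents: i(V1)=0.01125+0.1497j

0.03686+0.3039j V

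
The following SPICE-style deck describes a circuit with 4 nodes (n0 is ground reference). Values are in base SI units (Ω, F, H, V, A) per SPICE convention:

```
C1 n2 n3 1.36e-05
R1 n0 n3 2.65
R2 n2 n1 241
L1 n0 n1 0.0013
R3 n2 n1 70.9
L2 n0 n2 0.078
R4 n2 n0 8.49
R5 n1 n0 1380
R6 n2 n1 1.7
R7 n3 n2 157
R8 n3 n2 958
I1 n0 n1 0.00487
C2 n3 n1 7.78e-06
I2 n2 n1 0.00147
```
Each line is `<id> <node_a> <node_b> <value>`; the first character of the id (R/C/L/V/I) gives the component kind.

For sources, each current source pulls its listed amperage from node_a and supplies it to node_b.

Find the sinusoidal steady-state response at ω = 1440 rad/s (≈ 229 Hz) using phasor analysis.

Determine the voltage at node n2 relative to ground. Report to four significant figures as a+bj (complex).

MNA unknowns: 3 node voltages V₁..V_3
C1: Y=0.000+0.01958j on G[2,3]
R1: Y=0.3774+0.000j on G[0,3]
R2: Y=0.004149+0.000j on G[2,1]
L1: Y=0.000-0.5342j on G[0,1]
R3: Y=0.01410+0.000j on G[2,1]
L2: Y=0.000-0.008903j on G[0,2]
R4: Y=0.1178+0.000j on G[2,0]
R5: Y=0.0007246+0.000j on G[1,0]
R6: Y=0.5882+0.000j on G[2,1]
R7: Y=0.006369+0.000j on G[3,2]
R8: Y=0.001044+0.000j on G[3,2]
I1: z[0]−=0.00487, z[1]+=0.00487
C2: Y=0.000+0.01120j on G[3,1]
I2: z[2]−=0.00147, z[1]+=0.00147
solve → V1=0.001929+0.009520j, V2=-0.0003084+0.007880j, V3=-0.0006646+0.0002455j

-0.0003084+0.007880j V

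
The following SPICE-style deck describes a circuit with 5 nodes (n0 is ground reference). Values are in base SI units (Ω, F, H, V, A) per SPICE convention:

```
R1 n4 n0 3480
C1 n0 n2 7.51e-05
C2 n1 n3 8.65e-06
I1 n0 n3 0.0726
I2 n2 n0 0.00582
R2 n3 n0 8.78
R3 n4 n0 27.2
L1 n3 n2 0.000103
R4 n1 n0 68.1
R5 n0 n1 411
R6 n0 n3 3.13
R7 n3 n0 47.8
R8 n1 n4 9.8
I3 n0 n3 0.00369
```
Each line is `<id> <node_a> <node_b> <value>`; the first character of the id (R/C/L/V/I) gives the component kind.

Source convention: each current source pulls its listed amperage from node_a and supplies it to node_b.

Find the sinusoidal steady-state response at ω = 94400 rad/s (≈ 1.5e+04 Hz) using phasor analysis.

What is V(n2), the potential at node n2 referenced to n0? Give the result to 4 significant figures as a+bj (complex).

-0.002165+0.0003902j V

Apply KCL at each of the 4 non-ground nodes and solve the resulting linear system.
Node n1: branches {C2, R4, R5, R8} → V_1 = 0.1450+0.03795j
Node n2: branches {C1, I2, L1} → V_2 = -0.002165+0.0003902j
Node n3: branches {C2, I1, R2, L1, R6, R7, I3} → V_3 = 0.1471+0.03008j
Node n4: branches {R1, R3, R8} → V_4 = 0.1064+0.02784j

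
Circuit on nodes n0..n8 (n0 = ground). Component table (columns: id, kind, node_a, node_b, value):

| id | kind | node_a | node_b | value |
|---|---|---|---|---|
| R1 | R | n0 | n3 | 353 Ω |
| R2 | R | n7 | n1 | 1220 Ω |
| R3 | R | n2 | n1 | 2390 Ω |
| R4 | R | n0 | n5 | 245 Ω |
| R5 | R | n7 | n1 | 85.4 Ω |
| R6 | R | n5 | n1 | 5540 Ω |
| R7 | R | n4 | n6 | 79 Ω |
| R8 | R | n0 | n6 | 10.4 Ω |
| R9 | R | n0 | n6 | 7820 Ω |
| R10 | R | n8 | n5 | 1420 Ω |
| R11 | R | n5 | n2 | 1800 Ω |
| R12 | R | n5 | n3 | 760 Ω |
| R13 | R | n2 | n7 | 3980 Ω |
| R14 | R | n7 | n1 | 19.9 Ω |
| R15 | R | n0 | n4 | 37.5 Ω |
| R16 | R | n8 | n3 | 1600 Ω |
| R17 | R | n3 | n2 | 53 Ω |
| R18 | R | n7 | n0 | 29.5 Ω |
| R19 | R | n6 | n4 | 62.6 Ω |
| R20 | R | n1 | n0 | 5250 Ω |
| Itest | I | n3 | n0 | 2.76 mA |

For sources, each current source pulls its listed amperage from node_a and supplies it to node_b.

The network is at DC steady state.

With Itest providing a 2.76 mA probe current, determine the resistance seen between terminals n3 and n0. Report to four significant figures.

Apply KCL at each of the 8 non-ground nodes and solve the resulting linear system.
Node n1: branches {R2, R3, R5, R6, R14, R20} → V_1 = -0.01511
Node n2: branches {R3, R11, R13, R17} → V_2 = -0.5364
Node n3: branches {R1, R12, R16, R17, Itest} → V_3 = -0.5651
Node n4: branches {R7, R15, R19} → V_4 = 0.000
Node n5: branches {R4, R6, R10, R11, R12} → V_5 = -0.1905
Node n6: branches {R7, R8, R9, R19} → V_6 = 0.000
Node n7: branches {R2, R5, R13, R14, R18} → V_7 = -0.01118
Node n8: branches {R10, R16} → V_8 = -0.3666

R_eq = 204.7 Ω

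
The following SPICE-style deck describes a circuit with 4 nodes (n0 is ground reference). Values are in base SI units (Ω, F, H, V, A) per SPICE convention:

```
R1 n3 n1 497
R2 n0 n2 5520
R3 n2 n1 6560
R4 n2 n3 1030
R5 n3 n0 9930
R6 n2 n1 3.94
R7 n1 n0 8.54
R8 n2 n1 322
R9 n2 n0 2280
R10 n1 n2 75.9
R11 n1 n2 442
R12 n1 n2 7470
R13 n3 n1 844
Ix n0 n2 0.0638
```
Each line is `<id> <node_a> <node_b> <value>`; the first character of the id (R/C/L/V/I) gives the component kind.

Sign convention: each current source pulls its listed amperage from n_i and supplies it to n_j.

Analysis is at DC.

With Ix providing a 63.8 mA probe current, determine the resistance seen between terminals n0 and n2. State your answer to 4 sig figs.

Apply KCL at each of the 3 non-ground nodes and solve the resulting linear system.
Node n1: branches {R1, R3, R6, R7, R8, R10, R11, R12, R13} → V_1 = 0.5403
Node n2: branches {R2, R3, R4, R6, R8, R9, R10, R11, R12, Ix} → V_2 = 0.7718
Node n3: branches {R1, R4, R5, R13} → V_3 = 0.5802

R_eq = 12.10 Ω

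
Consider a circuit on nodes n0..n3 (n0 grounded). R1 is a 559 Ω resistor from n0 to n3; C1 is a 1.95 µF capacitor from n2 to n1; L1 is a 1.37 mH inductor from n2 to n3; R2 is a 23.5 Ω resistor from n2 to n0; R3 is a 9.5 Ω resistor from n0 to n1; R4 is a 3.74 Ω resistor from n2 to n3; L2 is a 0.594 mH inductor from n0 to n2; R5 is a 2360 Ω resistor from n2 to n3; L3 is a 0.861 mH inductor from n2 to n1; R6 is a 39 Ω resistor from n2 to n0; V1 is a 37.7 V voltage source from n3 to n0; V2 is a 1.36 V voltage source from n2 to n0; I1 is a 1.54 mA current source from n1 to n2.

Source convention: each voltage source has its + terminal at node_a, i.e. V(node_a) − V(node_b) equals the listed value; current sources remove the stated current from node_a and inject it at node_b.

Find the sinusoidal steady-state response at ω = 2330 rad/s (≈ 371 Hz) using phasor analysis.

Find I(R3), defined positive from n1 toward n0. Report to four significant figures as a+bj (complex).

0.1369-0.02950j A

MNA unknowns: 3 node voltages V₁..V_3 plus 2 source currents (V1, V2)
R1: Y=0.001789+0.000j on G[0,3]
C1: Y=0.000+0.004543j on G[2,1]
L1: Y=0.000-0.3133j on G[2,3]
R2: Y=0.04255+0.000j on G[2,0]
R3: Y=0.1053+0.000j on G[0,1]
R4: Y=0.2674+0.000j on G[2,3]
L2: Y=0.000-0.7225j on G[0,2]
R5: Y=0.0004237+0.000j on G[2,3]
L3: Y=0.000-0.4985j on G[2,1]
R6: Y=0.02564+0.000j on G[2,0]
V1: row V3−V0=37.7, i_V1 at 3,0
V2: row V2−V0=1.36, i_V2 at 2,0
I1: z[1]−=0.00154, z[2]+=0.00154
solve → V1=1.300-0.2802j, V2=1.360+0.000j, V3=37.70+0.000j
aux → i_V1=-9.799+11.38j, i_V2=9.502-10.37j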